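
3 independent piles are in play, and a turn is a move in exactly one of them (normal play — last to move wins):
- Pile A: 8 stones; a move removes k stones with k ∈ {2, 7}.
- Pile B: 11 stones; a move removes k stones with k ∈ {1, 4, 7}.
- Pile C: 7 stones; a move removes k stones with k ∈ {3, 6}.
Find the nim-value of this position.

For pile A, compute g(0), g(1), … with moves {2, 7}:
g(0) = mex{} = 0
g(1) = mex{} = 0
g(2) = mex{0} = 1
g(3) = mex{0} = 1
g(4) = mex{1} = 0
g(5) = mex{1} = 0
g(6) = mex{0} = 1
g(7) = mex{0} = 1
g(8) = mex{0,1} = 2
So g(8) = 2.
For pile B, compute g(0), g(1), … with moves {1, 4, 7}:
k:     0  1  2  3  4  5  6  7  8  9 10 11
g(k):  0  1  0  1  2  0  1  2  0  1  0  1
So g(11) = 1.
Grundy values for pile C (subtraction set {3, 6}):
k:     0  1  2  3  4  5  6  7
g(k):  0  0  0  1  1  1  2  2
So g(7) = 2.
The value of a disjunctive sum is the nim-sum of the parts.
Combined value = 2 XOR 1 XOR 2 = 1.

1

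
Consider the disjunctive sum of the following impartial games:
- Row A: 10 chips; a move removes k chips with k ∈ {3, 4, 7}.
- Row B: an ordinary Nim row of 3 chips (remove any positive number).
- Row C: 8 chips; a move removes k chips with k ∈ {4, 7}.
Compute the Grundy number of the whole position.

1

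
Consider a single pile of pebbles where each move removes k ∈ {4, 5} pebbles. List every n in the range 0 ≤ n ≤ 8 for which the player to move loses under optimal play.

Grundy values for subtraction set {4, 5}:
g(0) = mex{} = 0
g(1) = mex{} = 0
g(2) = mex{} = 0
g(3) = mex{} = 0
g(4) = mex{0} = 1
g(5) = mex{0} = 1
g(6) = mex{0} = 1
g(7) = mex{0} = 1
g(8) = mex{0,1} = 2
The P-positions (g = 0) in 0..8 are 0, 1, 2, 3.

0, 1, 2, 3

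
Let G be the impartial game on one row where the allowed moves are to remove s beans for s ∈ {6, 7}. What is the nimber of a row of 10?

1

Grundy values for subtraction set {6, 7}:
k:     0  1  2  3  4  5  6  7  8  9 10
g(k):  0  0  0  0  0  0  1  1  1  1  1
So g(10) = 1.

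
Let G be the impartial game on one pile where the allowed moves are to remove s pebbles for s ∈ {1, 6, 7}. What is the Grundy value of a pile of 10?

Grundy values for subtraction set {1, 6, 7}:
k:     0  1  2  3  4  5  6  7  8  9 10
g(k):  0  1  0  1  0  1  2  3  2  3  2
So g(10) = 2.

2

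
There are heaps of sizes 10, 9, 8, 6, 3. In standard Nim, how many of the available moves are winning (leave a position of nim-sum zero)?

3

Compute the nim-sum pairwise:
10 ⊕ 9 = 3
3 ⊕ 8 = 11
11 ⊕ 6 = 13
13 ⊕ 3 = 14
The overall nim-sum is X = 14. A heap of size p has a winning move iff p XOR X < p (reduce it to p XOR X).
  10: 10 XOR 14 = 4 < 10 — winning move (to 4).
  9: 9 XOR 14 = 7 < 9 — winning move (to 7).
  8: 8 XOR 14 = 6 < 8 — winning move (to 6).
  6: 6 XOR 14 = 8 ≥ 6 — no move.
  3: 3 XOR 14 = 13 ≥ 3 — no move.
That gives 3 winning moves.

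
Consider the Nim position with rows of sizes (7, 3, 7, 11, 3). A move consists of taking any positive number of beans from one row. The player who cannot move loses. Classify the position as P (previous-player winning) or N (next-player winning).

Write each in binary and XOR column by column:
  0111  (7)
  0011  (3)
  0111  (7)
  1011  (11)
  0011  (3)
  ----
  1011  (11)
The nim-sum is 11 ≠ 0, so this is an N-position: the player to move can win.

N-position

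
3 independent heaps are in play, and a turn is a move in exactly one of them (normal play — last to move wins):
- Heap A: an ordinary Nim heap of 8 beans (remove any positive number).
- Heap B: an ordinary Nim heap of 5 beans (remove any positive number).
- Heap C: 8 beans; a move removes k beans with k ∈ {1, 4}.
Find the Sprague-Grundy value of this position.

12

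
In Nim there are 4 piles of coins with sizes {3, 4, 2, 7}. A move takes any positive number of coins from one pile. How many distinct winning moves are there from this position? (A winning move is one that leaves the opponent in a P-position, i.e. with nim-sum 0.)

3

Bitwise XOR of the heap sizes:
  011  (3)
  100  (4)
  010  (2)
  111  (7)
  ---
  010  (2)
The overall nim-sum is X = 2. A pile of size p has a winning move iff p XOR X < p (reduce it to p XOR X).
  3: 3 XOR 2 = 1 < 3 — winning move (to 1).
  4: 4 XOR 2 = 6 ≥ 4 — no move.
  2: 2 XOR 2 = 0 < 2 — winning move (to 0).
  7: 7 XOR 2 = 5 < 7 — winning move (to 5).
That gives 3 winning moves.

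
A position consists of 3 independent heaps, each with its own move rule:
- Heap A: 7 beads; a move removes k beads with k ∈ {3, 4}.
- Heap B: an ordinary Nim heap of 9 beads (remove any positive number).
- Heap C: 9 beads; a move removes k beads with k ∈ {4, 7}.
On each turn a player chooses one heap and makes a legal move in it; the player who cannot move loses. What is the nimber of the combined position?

11

Build the Grundy sequence for heap A with g(k) = mex{g(k−s) : s ∈ {3, 4}, s ≤ k}:
g(0) = mex{} = 0
g(1) = mex{} = 0
g(2) = mex{} = 0
g(3) = mex{0} = 1
g(4) = mex{0} = 1
g(5) = mex{0} = 1
g(6) = mex{0,1} = 2
g(7) = mex{1} = 0
So g(7) = 0.
Heap B is a plain Nim heap of size 9, so its Grundy value is 9.
Grundy values for heap C (subtraction set {4, 7}):
g(0) = mex{} = 0
g(1) = mex{} = 0
g(2) = mex{} = 0
g(3) = mex{} = 0
g(4) = mex{0} = 1
g(5) = mex{0} = 1
g(6) = mex{0} = 1
g(7) = mex{0} = 1
g(8) = mex{0,1} = 2
g(9) = mex{0,1} = 2
So g(9) = 2.
By the Sprague-Grundy theorem, the Grundy value of a sum of independent games is the XOR of the component values.
Combined value = 0 ⊕ 9 ⊕ 2 = 11.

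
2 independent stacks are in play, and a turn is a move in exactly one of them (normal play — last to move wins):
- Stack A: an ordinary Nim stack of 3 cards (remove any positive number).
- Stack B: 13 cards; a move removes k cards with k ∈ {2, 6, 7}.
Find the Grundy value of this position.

Stack A is a plain Nim stack of size 3, so its Grundy value is 3.
Build the Grundy sequence for stack B with g(k) = mex{g(k−s) : s ∈ {2, 6, 7}, s ≤ k}:
k:     0  1  2  3  4  5  6  7  8  9 10 11 12 13
g(k):  0  0  1  1  0  0  1  1  2  0  3  1  2  0
So g(13) = 0.
By the Sprague-Grundy theorem, the Grundy value of a sum of independent games is the XOR of the component values.
Combined value = 3 XOR 0 = 3.

3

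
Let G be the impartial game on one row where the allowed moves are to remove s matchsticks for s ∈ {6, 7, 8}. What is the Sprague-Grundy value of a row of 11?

1

Grundy values for subtraction set {6, 7, 8}:
g(0) = mex{} = 0
g(1) = mex{} = 0
g(2) = mex{} = 0
g(3) = mex{} = 0
g(4) = mex{} = 0
g(5) = mex{} = 0
g(6) = mex{0} = 1
g(7) = mex{0} = 1
g(8) = mex{0} = 1
g(9) = mex{0} = 1
g(10) = mex{0} = 1
g(11) = mex{0} = 1
So g(11) = 1.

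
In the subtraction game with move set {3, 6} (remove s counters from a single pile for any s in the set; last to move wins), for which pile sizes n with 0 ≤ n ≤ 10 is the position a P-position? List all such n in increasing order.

0, 1, 2, 9, 10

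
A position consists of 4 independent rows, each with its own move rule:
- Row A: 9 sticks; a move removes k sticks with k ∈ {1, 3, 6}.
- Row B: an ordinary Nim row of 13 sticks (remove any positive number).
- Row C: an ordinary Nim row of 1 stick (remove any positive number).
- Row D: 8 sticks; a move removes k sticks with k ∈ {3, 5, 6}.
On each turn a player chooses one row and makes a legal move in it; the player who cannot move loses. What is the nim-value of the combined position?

14

For row A, compute g(0), g(1), … with moves {1, 3, 6}:
k:     0  1  2  3  4  5  6  7  8  9
g(k):  0  1  0  1  0  1  2  3  2  0
So g(9) = 0.
Row B is a plain Nim row of size 13, so its Grundy value is 13.
Row C is a plain Nim row of size 1, so its Grundy value is 1.
Build the Grundy sequence for row D with g(k) = mex{g(k−s) : s ∈ {3, 5, 6}, s ≤ k}:
g(0) = mex{} = 0
g(1) = mex{} = 0
g(2) = mex{} = 0
g(3) = mex{0} = 1
g(4) = mex{0} = 1
g(5) = mex{0} = 1
g(6) = mex{0,1} = 2
g(7) = mex{0,1} = 2
g(8) = mex{0,1} = 2
So g(8) = 2.
The value of a disjunctive sum is the nim-sum of the parts.
Combined value = 0 XOR 13 XOR 1 XOR 2 = 14.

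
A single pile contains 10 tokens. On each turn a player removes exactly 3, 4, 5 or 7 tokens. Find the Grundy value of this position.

0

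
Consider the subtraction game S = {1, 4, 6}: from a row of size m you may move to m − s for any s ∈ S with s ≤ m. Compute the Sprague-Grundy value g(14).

2

Grundy values for subtraction set {1, 4, 6}:
k:     0  1  2  3  4  5  6  7  8  9 10 11 12 13 14
g(k):  0  1  0  1  2  0  1  0  1  2  0  1  0  1  2
So g(14) = 2.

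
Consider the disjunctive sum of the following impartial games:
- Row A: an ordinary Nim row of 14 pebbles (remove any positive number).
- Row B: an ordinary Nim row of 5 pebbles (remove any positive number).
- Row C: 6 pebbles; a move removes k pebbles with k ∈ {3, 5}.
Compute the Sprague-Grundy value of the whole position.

9

Row A is a plain Nim row of size 14, so its Grundy value is 14.
Row B is a plain Nim row of size 5, so its Grundy value is 5.
For row C, compute g(0), g(1), … with moves {3, 5}:
k:     0  1  2  3  4  5  6
g(k):  0  0  0  1  1  1  2
So g(6) = 2.
The value of a disjunctive sum is the nim-sum of the parts.
Combined value = 14 XOR 5 XOR 2 = 9.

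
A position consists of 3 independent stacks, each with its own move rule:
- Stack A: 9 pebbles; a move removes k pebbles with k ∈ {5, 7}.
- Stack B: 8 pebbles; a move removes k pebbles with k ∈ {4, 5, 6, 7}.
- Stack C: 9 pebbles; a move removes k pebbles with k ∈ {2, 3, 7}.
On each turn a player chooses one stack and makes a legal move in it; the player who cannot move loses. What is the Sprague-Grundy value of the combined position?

1

Grundy values for stack A (subtraction set {5, 7}):
g(0) = mex{} = 0
g(1) = mex{} = 0
g(2) = mex{} = 0
g(3) = mex{} = 0
g(4) = mex{} = 0
g(5) = mex{0} = 1
g(6) = mex{0} = 1
g(7) = mex{0} = 1
g(8) = mex{0} = 1
g(9) = mex{0} = 1
So g(9) = 1.
Build the Grundy sequence for stack B with g(k) = mex{g(k−s) : s ∈ {4, 5, 6, 7}, s ≤ k}:
g(0) = mex{} = 0
g(1) = mex{} = 0
g(2) = mex{} = 0
g(3) = mex{} = 0
g(4) = mex{0} = 1
g(5) = mex{0} = 1
g(6) = mex{0} = 1
g(7) = mex{0} = 1
g(8) = mex{0,1} = 2
So g(8) = 2.
Build the Grundy sequence for stack C with g(k) = mex{g(k−s) : s ∈ {2, 3, 7}, s ≤ k}:
k:     0  1  2  3  4  5  6  7  8  9
g(k):  0  0  1  1  2  0  0  1  1  2
So g(9) = 2.
By the Sprague-Grundy theorem, the Grundy value of a sum of independent games is the XOR of the component values.
Combined value = 1 ⊕ 2 ⊕ 2 = 1.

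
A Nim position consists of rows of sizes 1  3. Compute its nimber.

Write each in binary and XOR column by column:
  01  (1)
  11  (3)
  --
  10  (2)

2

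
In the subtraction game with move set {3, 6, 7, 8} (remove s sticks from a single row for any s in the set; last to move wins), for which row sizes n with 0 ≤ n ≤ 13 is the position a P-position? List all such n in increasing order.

Compute g(0), g(1), … for moves {3, 6, 7, 8}:
g(0) = mex{} = 0
g(1) = mex{} = 0
g(2) = mex{} = 0
g(3) = mex{0} = 1
g(4) = mex{0} = 1
g(5) = mex{0} = 1
g(6) = mex{0,1} = 2
g(7) = mex{0,1} = 2
g(8) = mex{0,1} = 2
g(9) = mex{0,1,2} = 3
g(10) = mex{0,1,2} = 3
g(11) = mex{1,2} = 0
g(12) = mex{1,2,3} = 0
g(13) = mex{1,2,3} = 0
The P-positions (g = 0) in 0..13 are 0, 1, 2, 11, 12, 13.

0, 1, 2, 11, 12, 13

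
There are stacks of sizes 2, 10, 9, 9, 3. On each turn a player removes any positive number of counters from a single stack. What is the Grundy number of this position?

Nim-sum: 2 ^ 10 ^ 9 ^ 9 ^ 3 = 11.

11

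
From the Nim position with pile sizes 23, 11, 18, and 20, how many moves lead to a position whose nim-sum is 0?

Write each in binary and XOR column by column:
  10111  (23)
  01011  (11)
  10010  (18)
  10100  (20)
  -----
  11010  (26)
The overall nim-sum is X = 26. A pile of size p has a winning move iff p XOR X < p (reduce it to p XOR X).
  23: 23 XOR 26 = 13 < 23 — winning move (to 13).
  11: 11 XOR 26 = 17 ≥ 11 — no move.
  18: 18 XOR 26 = 8 < 18 — winning move (to 8).
  20: 20 XOR 26 = 14 < 20 — winning move (to 14).
That gives 3 winning moves.

3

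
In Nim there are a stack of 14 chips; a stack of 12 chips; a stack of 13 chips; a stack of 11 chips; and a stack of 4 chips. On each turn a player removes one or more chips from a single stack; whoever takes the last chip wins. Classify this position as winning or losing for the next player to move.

Nim-sum: 14 ^ 12 ^ 13 ^ 11 ^ 4 = 0.
The nim-sum is 0, so this is a P-position: the player to move is in a losing position under optimal play.

Losing position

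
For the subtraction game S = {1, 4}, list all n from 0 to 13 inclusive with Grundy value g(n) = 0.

0, 2, 5, 7, 10, 12

Compute g(0), g(1), … for moves {1, 4}:
k:     0  1  2  3  4  5  6  7  8  9 10 11 12 13
g(k):  0  1  0  1  2  0  1  0  1  2  0  1  0  1
The P-positions (g = 0) in 0..13 are 0, 2, 5, 7, 10, 12.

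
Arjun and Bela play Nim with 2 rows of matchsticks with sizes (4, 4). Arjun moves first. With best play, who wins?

Bela wins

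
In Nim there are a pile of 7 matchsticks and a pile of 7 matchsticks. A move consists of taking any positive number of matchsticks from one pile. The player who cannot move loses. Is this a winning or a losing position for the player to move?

Losing position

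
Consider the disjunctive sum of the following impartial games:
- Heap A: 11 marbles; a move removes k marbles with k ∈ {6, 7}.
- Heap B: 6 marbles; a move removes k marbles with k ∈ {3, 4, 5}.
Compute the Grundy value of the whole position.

Build the Grundy sequence for heap A with g(k) = mex{g(k−s) : s ∈ {6, 7}, s ≤ k}:
g(0) = mex{} = 0
g(1) = mex{} = 0
g(2) = mex{} = 0
g(3) = mex{} = 0
g(4) = mex{} = 0
g(5) = mex{} = 0
g(6) = mex{0} = 1
g(7) = mex{0} = 1
g(8) = mex{0} = 1
g(9) = mex{0} = 1
g(10) = mex{0} = 1
g(11) = mex{0} = 1
So g(11) = 1.
Grundy values for heap B (subtraction set {3, 4, 5}):
k:     0  1  2  3  4  5  6
g(k):  0  0  0  1  1  1  2
So g(6) = 2.
The value of a disjunctive sum is the nim-sum of the parts.
Combined value = 1 XOR 2 = 3.

3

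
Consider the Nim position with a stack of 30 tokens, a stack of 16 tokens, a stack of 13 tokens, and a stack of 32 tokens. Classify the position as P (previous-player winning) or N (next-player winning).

Bitwise XOR of the heap sizes:
  011110  (30)
  010000  (16)
  001101  (13)
  100000  (32)
  ------
  100011  (35)
The nim-sum is 35 ≠ 0, so this is an N-position: the player to move can win.

N-position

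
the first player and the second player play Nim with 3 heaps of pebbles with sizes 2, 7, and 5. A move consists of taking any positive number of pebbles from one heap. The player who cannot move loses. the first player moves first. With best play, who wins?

the second player wins

Write each in binary and XOR column by column:
  010  (2)
  111  (7)
  101  (5)
  ---
  000  (0)
The nim-sum is 0, so this is a P-position: the player to move is in a losing position under optimal play; the first player is about to move from it and so loses — the second player wins.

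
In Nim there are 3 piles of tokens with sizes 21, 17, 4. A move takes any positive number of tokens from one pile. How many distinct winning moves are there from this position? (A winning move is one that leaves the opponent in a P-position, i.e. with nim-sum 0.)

Write each in binary and XOR column by column:
  10101  (21)
  10001  (17)
  00100  (4)
  -----
  00000  (0)
The nim-sum is already 0, so every move leaves a nonzero nim-sum — there are no winning moves.

0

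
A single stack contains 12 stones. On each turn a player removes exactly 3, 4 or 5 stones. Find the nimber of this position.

Grundy values for subtraction set {3, 4, 5}:
g(0) = mex{} = 0
g(1) = mex{} = 0
g(2) = mex{} = 0
g(3) = mex{0} = 1
g(4) = mex{0} = 1
g(5) = mex{0} = 1
g(6) = mex{0,1} = 2
g(7) = mex{0,1} = 2
g(8) = mex{1} = 0
g(9) = mex{1,2} = 0
g(10) = mex{1,2} = 0
g(11) = mex{0,2} = 1
g(12) = mex{0,2} = 1
So g(12) = 1.

1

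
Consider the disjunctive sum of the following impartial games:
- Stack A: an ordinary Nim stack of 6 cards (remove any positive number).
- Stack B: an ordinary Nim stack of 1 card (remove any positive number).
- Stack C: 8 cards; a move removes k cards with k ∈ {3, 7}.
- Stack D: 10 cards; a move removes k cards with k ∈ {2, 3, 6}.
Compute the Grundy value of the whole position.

5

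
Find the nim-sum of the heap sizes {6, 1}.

Compute the nim-sum pairwise:
6 XOR 1 = 7

7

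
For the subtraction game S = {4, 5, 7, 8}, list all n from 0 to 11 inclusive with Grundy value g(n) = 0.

0, 1, 2, 3

Compute g(0), g(1), … for moves {4, 5, 7, 8}:
g(0) = mex{} = 0
g(1) = mex{} = 0
g(2) = mex{} = 0
g(3) = mex{} = 0
g(4) = mex{0} = 1
g(5) = mex{0} = 1
g(6) = mex{0} = 1
g(7) = mex{0} = 1
g(8) = mex{0,1} = 2
g(9) = mex{0,1} = 2
g(10) = mex{0,1} = 2
g(11) = mex{0,1} = 2
The P-positions (g = 0) in 0..11 are 0, 1, 2, 3.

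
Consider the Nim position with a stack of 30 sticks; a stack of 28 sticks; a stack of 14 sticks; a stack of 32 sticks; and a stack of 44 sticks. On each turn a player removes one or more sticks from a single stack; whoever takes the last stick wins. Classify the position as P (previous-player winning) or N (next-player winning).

P-position

Compute the nim-sum pairwise:
30 ⊕ 28 = 2
2 ⊕ 14 = 12
12 ⊕ 32 = 44
44 ⊕ 44 = 0
The nim-sum is 0, so this is a P-position: the player to move is in a losing position under optimal play.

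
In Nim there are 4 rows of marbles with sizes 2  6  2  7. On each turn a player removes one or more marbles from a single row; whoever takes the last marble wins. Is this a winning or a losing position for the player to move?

Bitwise XOR of the heap sizes:
  010  (2)
  110  (6)
  010  (2)
  111  (7)
  ---
  001  (1)
The nim-sum is 1 ≠ 0, so this is an N-position: the player to move can win.

Winning position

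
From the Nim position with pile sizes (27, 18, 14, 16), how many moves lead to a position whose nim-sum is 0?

3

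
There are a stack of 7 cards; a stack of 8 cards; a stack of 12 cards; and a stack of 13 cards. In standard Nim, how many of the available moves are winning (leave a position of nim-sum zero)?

Compute the nim-sum pairwise:
7 XOR 8 = 15
15 XOR 12 = 3
3 XOR 13 = 14
The overall nim-sum is X = 14. A stack of size p has a winning move iff p XOR X < p (reduce it to p XOR X).
  7: 7 XOR 14 = 9 ≥ 7 — no move.
  8: 8 XOR 14 = 6 < 8 — winning move (to 6).
  12: 12 XOR 14 = 2 < 12 — winning move (to 2).
  13: 13 XOR 14 = 3 < 13 — winning move (to 3).
That gives 3 winning moves.

3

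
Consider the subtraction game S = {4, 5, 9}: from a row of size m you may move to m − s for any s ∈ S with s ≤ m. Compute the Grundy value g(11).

2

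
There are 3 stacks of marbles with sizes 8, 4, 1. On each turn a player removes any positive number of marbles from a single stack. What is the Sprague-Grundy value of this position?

Compute the nim-sum pairwise:
8 XOR 4 = 12
12 XOR 1 = 13

13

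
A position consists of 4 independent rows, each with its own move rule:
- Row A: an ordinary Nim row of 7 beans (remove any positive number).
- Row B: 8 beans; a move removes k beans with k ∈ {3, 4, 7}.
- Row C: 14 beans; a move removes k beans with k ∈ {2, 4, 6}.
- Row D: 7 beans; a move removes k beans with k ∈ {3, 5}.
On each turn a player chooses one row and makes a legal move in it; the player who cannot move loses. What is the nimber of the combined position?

4

Row A is a plain Nim row of size 7, so its Grundy value is 7.
For row B, compute g(0), g(1), … with moves {3, 4, 7}:
g(0) = mex{} = 0
g(1) = mex{} = 0
g(2) = mex{} = 0
g(3) = mex{0} = 1
g(4) = mex{0} = 1
g(5) = mex{0} = 1
g(6) = mex{0,1} = 2
g(7) = mex{0,1} = 2
g(8) = mex{0,1} = 2
So g(8) = 2.
For row C, compute g(0), g(1), … with moves {2, 4, 6}:
g(0) = mex{} = 0
g(1) = mex{} = 0
g(2) = mex{0} = 1
g(3) = mex{0} = 1
g(4) = mex{0,1} = 2
g(5) = mex{0,1} = 2
g(6) = mex{0,1,2} = 3
g(7) = mex{0,1,2} = 3
g(8) = mex{1,2,3} = 0
g(9) = mex{1,2,3} = 0
g(10) = mex{0,2,3} = 1
g(11) = mex{0,2,3} = 1
g(12) = mex{0,1,3} = 2
g(13) = mex{0,1,3} = 2
g(14) = mex{0,1,2} = 3
So g(14) = 3.
Build the Grundy sequence for row D with g(k) = mex{g(k−s) : s ∈ {3, 5}, s ≤ k}:
g(0) = mex{} = 0
g(1) = mex{} = 0
g(2) = mex{} = 0
g(3) = mex{0} = 1
g(4) = mex{0} = 1
g(5) = mex{0} = 1
g(6) = mex{0,1} = 2
g(7) = mex{0,1} = 2
So g(7) = 2.
The value of a disjunctive sum is the nim-sum of the parts.
Combined value = 7 ⊕ 2 ⊕ 3 ⊕ 2 = 4.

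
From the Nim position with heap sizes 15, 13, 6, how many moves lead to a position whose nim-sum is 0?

3

Bitwise XOR of the heap sizes:
  1111  (15)
  1101  (13)
  0110  (6)
  ----
  0100  (4)
The overall nim-sum is X = 4. A heap of size p has a winning move iff p XOR X < p (reduce it to p XOR X).
  15: 15 XOR 4 = 11 < 15 — winning move (to 11).
  13: 13 XOR 4 = 9 < 13 — winning move (to 9).
  6: 6 XOR 4 = 2 < 6 — winning move (to 2).
That gives 3 winning moves.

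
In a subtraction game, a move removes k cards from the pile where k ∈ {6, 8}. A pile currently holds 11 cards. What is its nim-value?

1

Grundy values for subtraction set {6, 8}:
g(0) = mex{} = 0
g(1) = mex{} = 0
g(2) = mex{} = 0
g(3) = mex{} = 0
g(4) = mex{} = 0
g(5) = mex{} = 0
g(6) = mex{0} = 1
g(7) = mex{0} = 1
g(8) = mex{0} = 1
g(9) = mex{0} = 1
g(10) = mex{0} = 1
g(11) = mex{0} = 1
So g(11) = 1.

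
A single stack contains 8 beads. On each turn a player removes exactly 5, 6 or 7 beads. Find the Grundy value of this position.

1

Build the Grundy sequence with g(k) = mex{g(k−s) : s ∈ {5, 6, 7}, s ≤ k}:
g(0) = mex{} = 0
g(1) = mex{} = 0
g(2) = mex{} = 0
g(3) = mex{} = 0
g(4) = mex{} = 0
g(5) = mex{0} = 1
g(6) = mex{0} = 1
g(7) = mex{0} = 1
g(8) = mex{0} = 1
So g(8) = 1.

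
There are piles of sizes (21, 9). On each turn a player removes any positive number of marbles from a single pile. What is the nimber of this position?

Compute the nim-sum pairwise:
21 XOR 9 = 28

28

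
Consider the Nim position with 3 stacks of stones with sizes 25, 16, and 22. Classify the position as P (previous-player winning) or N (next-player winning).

Bitwise XOR of the heap sizes:
  11001  (25)
  10000  (16)
  10110  (22)
  -----
  11111  (31)
The nim-sum is 31 ≠ 0, so this is an N-position: the player to move can win.

N-position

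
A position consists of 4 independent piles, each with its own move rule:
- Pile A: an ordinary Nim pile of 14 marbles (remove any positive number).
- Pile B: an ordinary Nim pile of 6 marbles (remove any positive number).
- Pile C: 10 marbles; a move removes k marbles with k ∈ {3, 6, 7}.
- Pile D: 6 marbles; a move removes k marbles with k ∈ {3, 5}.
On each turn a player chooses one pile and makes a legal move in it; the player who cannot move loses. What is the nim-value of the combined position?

Pile A is a plain Nim pile of size 14, so its Grundy value is 14.
Pile B is a plain Nim pile of size 6, so its Grundy value is 6.
Build the Grundy sequence for pile C with g(k) = mex{g(k−s) : s ∈ {3, 6, 7}, s ≤ k}:
g(0) = mex{} = 0
g(1) = mex{} = 0
g(2) = mex{} = 0
g(3) = mex{0} = 1
g(4) = mex{0} = 1
g(5) = mex{0} = 1
g(6) = mex{0,1} = 2
g(7) = mex{0,1} = 2
g(8) = mex{0,1} = 2
g(9) = mex{0,1,2} = 3
g(10) = mex{1,2} = 0
So g(10) = 0.
Build the Grundy sequence for pile D with g(k) = mex{g(k−s) : s ∈ {3, 5}, s ≤ k}:
g(0) = mex{} = 0
g(1) = mex{} = 0
g(2) = mex{} = 0
g(3) = mex{0} = 1
g(4) = mex{0} = 1
g(5) = mex{0} = 1
g(6) = mex{0,1} = 2
So g(6) = 2.
By the Sprague-Grundy theorem, the Grundy value of a sum of independent games is the XOR of the component values.
Combined value = 14 XOR 6 XOR 0 XOR 2 = 10.

10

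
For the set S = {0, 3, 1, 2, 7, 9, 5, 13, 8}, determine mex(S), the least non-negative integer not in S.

The values 0, 1, 2, 3 are all present; 4 is the first non-negative integer missing from the set.

4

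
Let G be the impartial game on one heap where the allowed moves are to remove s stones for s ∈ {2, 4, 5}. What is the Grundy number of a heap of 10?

1

Build the Grundy sequence with g(k) = mex{g(k−s) : s ∈ {2, 4, 5}, s ≤ k}:
k:     0  1  2  3  4  5  6  7  8  9 10
g(k):  0  0  1  1  2  2  3  0  0  1  1
So g(10) = 1.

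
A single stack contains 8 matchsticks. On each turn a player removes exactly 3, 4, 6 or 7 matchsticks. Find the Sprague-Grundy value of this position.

Grundy values for subtraction set {3, 4, 6, 7}:
g(0) = mex{} = 0
g(1) = mex{} = 0
g(2) = mex{} = 0
g(3) = mex{0} = 1
g(4) = mex{0} = 1
g(5) = mex{0} = 1
g(6) = mex{0,1} = 2
g(7) = mex{0,1} = 2
g(8) = mex{0,1} = 2
So g(8) = 2.

2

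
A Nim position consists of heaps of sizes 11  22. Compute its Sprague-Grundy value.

Nim-sum: 11 ^ 22 = 29.

29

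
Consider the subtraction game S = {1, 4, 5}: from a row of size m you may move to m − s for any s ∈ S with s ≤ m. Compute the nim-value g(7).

3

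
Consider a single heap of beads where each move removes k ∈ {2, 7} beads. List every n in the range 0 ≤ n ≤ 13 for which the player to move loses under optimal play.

0, 1, 4, 5, 9, 10, 13

Grundy values for subtraction set {2, 7}:
k:     0  1  2  3  4  5  6  7  8  9 10 11 12 13
g(k):  0  0  1  1  0  0  1  1  2  0  0  1  1  0
The P-positions (g = 0) in 0..13 are 0, 1, 4, 5, 9, 10, 13.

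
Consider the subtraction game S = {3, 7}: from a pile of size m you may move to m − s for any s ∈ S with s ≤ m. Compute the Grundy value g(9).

Build the Grundy sequence with g(k) = mex{g(k−s) : s ∈ {3, 7}, s ≤ k}:
g(0) = mex{} = 0
g(1) = mex{} = 0
g(2) = mex{} = 0
g(3) = mex{0} = 1
g(4) = mex{0} = 1
g(5) = mex{0} = 1
g(6) = mex{1} = 0
g(7) = mex{0,1} = 2
g(8) = mex{0,1} = 2
g(9) = mex{0} = 1
So g(9) = 1.

1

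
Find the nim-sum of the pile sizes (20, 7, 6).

In binary:
  10100  (20)
  00111  (7)
  00110  (6)
  -----
  10101  (21)

21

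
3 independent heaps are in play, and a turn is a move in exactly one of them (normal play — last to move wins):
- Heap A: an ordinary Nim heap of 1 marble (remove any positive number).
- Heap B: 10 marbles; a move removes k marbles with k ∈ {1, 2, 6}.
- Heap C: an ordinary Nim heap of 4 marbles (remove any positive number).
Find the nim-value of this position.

Heap A is a plain Nim heap of size 1, so its Grundy value is 1.
Grundy values for heap B (subtraction set {1, 2, 6}):
g(0) = mex{} = 0
g(1) = mex{0} = 1
g(2) = mex{0,1} = 2
g(3) = mex{1,2} = 0
g(4) = mex{0,2} = 1
g(5) = mex{0,1} = 2
g(6) = mex{0,1,2} = 3
g(7) = mex{1,2,3} = 0
g(8) = mex{0,2,3} = 1
g(9) = mex{0,1} = 2
g(10) = mex{1,2} = 0
So g(10) = 0.
Heap C is a plain Nim heap of size 4, so its Grundy value is 4.
The value of a disjunctive sum is the nim-sum of the parts.
Combined value = 1 ⊕ 0 ⊕ 4 = 5.

5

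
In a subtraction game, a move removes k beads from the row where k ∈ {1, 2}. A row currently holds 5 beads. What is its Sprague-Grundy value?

2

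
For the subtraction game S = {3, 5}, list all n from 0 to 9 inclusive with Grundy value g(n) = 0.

0, 1, 2, 8, 9

Compute g(0), g(1), … for moves {3, 5}:
g(0) = mex{} = 0
g(1) = mex{} = 0
g(2) = mex{} = 0
g(3) = mex{0} = 1
g(4) = mex{0} = 1
g(5) = mex{0} = 1
g(6) = mex{0,1} = 2
g(7) = mex{0,1} = 2
g(8) = mex{1} = 0
g(9) = mex{1,2} = 0
The P-positions (g = 0) in 0..9 are 0, 1, 2, 8, 9.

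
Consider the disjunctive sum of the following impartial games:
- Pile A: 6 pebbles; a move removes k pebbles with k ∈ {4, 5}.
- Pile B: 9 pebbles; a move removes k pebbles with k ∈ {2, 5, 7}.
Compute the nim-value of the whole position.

3

Grundy values for pile A (subtraction set {4, 5}):
k:     0  1  2  3  4  5  6
g(k):  0  0  0  0  1  1  1
So g(6) = 1.
Grundy values for pile B (subtraction set {2, 5, 7}):
k:     0  1  2  3  4  5  6  7  8  9
g(k):  0  0  1  1  0  2  1  3  2  2
So g(9) = 2.
By the Sprague-Grundy theorem, the Grundy value of a sum of independent games is the XOR of the component values.
Combined value = 1 XOR 2 = 3.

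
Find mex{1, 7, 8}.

0

0 is not in the set, so the mex is 0.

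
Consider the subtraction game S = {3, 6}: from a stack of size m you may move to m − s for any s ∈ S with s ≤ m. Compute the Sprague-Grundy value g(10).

0

Grundy values for subtraction set {3, 6}:
g(0) = mex{} = 0
g(1) = mex{} = 0
g(2) = mex{} = 0
g(3) = mex{0} = 1
g(4) = mex{0} = 1
g(5) = mex{0} = 1
g(6) = mex{0,1} = 2
g(7) = mex{0,1} = 2
g(8) = mex{0,1} = 2
g(9) = mex{1,2} = 0
g(10) = mex{1,2} = 0
So g(10) = 0.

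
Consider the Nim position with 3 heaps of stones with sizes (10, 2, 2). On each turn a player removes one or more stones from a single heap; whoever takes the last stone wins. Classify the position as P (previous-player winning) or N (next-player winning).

N-position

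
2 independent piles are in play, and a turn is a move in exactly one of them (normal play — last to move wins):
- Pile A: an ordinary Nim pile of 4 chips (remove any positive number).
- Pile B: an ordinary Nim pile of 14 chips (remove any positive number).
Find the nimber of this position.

10

Pile A is a plain Nim pile of size 4, so its Grundy value is 4.
Pile B is a plain Nim pile of size 14, so its Grundy value is 14.
The value of a disjunctive sum is the nim-sum of the parts.
Combined value = 4 XOR 14 = 10.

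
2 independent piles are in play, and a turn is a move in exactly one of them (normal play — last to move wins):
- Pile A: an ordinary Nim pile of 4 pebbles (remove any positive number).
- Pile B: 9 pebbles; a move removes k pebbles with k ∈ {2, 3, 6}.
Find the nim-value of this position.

4

Pile A is a plain Nim pile of size 4, so its Grundy value is 4.
Grundy values for pile B (subtraction set {2, 3, 6}):
g(0) = mex{} = 0
g(1) = mex{} = 0
g(2) = mex{0} = 1
g(3) = mex{0} = 1
g(4) = mex{0,1} = 2
g(5) = mex{1} = 0
g(6) = mex{0,1,2} = 3
g(7) = mex{0,2} = 1
g(8) = mex{0,1,3} = 2
g(9) = mex{1,3} = 0
So g(9) = 0.
By the Sprague-Grundy theorem, the Grundy value of a sum of independent games is the XOR of the component values.
Combined value = 4 XOR 0 = 4.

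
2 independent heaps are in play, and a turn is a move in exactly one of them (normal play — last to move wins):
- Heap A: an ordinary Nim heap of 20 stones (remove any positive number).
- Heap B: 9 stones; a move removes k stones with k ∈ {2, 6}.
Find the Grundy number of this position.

20

Heap A is a plain Nim heap of size 20, so its Grundy value is 20.
For heap B, compute g(0), g(1), … with moves {2, 6}:
g(0) = mex{} = 0
g(1) = mex{} = 0
g(2) = mex{0} = 1
g(3) = mex{0} = 1
g(4) = mex{1} = 0
g(5) = mex{1} = 0
g(6) = mex{0} = 1
g(7) = mex{0} = 1
g(8) = mex{1} = 0
g(9) = mex{1} = 0
So g(9) = 0.
By the Sprague-Grundy theorem, the Grundy value of a sum of independent games is the XOR of the component values.
Combined value = 20 ⊕ 0 = 20.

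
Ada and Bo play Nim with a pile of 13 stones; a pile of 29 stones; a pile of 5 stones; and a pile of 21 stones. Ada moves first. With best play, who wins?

Bo wins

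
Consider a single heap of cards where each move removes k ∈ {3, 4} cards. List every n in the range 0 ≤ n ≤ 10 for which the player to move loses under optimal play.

0, 1, 2, 7, 8, 9

Build the Grundy sequence with g(k) = mex{g(k−s) : s ∈ {3, 4}, s ≤ k}:
g(0) = mex{} = 0
g(1) = mex{} = 0
g(2) = mex{} = 0
g(3) = mex{0} = 1
g(4) = mex{0} = 1
g(5) = mex{0} = 1
g(6) = mex{0,1} = 2
g(7) = mex{1} = 0
g(8) = mex{1} = 0
g(9) = mex{1,2} = 0
g(10) = mex{0,2} = 1
The P-positions (g = 0) in 0..10 are 0, 1, 2, 7, 8, 9.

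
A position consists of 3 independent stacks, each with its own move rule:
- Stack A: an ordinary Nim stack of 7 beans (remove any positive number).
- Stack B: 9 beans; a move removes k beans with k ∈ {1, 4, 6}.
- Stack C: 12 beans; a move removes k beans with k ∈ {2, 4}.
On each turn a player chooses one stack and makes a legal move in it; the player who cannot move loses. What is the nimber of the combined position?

Stack A is a plain Nim stack of size 7, so its Grundy value is 7.
Grundy values for stack B (subtraction set {1, 4, 6}):
k:     0  1  2  3  4  5  6  7  8  9
g(k):  0  1  0  1  2  0  1  0  1  2
So g(9) = 2.
For stack C, compute g(0), g(1), … with moves {2, 4}:
g(0) = mex{} = 0
g(1) = mex{} = 0
g(2) = mex{0} = 1
g(3) = mex{0} = 1
g(4) = mex{0,1} = 2
g(5) = mex{0,1} = 2
g(6) = mex{1,2} = 0
g(7) = mex{1,2} = 0
g(8) = mex{0,2} = 1
g(9) = mex{0,2} = 1
g(10) = mex{0,1} = 2
g(11) = mex{0,1} = 2
g(12) = mex{1,2} = 0
So g(12) = 0.
The value of a disjunctive sum is the nim-sum of the parts.
Combined value = 7 ⊕ 2 ⊕ 0 = 5.

5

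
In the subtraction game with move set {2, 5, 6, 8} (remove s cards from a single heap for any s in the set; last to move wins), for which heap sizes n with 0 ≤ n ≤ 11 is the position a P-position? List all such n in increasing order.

0, 1, 4, 11

Grundy values for subtraction set {2, 5, 6, 8}:
k:     0  1  2  3  4  5  6  7  8  9 10 11
g(k):  0  0  1  1  0  2  1  3  2  2  3  0
The P-positions (g = 0) in 0..11 are 0, 1, 4, 11.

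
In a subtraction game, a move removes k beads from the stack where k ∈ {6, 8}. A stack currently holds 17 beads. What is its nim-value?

0

Grundy values for subtraction set {6, 8}:
k:     0  1  2  3  4  5  6  7  8  9 10 11 12 13 14 15 16 17
g(k):  0  0  0  0  0  0  1  1  1  1  1  1  2  2  0  0  0  0
So g(17) = 0.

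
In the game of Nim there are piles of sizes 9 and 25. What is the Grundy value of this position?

16

Compute the nim-sum pairwise:
9 ⊕ 25 = 16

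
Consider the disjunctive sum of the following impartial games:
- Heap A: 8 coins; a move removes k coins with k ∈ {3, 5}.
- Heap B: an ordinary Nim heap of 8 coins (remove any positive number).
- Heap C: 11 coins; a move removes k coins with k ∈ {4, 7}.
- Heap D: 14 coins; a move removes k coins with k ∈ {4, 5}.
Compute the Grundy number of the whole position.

Build the Grundy sequence for heap A with g(k) = mex{g(k−s) : s ∈ {3, 5}, s ≤ k}:
k:     0  1  2  3  4  5  6  7  8
g(k):  0  0  0  1  1  1  2  2  0
So g(8) = 0.
Heap B is a plain Nim heap of size 8, so its Grundy value is 8.
Build the Grundy sequence for heap C with g(k) = mex{g(k−s) : s ∈ {4, 7}, s ≤ k}:
g(0) = mex{} = 0
g(1) = mex{} = 0
g(2) = mex{} = 0
g(3) = mex{} = 0
g(4) = mex{0} = 1
g(5) = mex{0} = 1
g(6) = mex{0} = 1
g(7) = mex{0} = 1
g(8) = mex{0,1} = 2
g(9) = mex{0,1} = 2
g(10) = mex{0,1} = 2
g(11) = mex{1} = 0
So g(11) = 0.
Build the Grundy sequence for heap D with g(k) = mex{g(k−s) : s ∈ {4, 5}, s ≤ k}:
k:     0  1  2  3  4  5  6  7  8  9 10 11 12 13 14
g(k):  0  0  0  0  1  1  1  1  2  0  0  0  0  1  1
So g(14) = 1.
The value of a disjunctive sum is the nim-sum of the parts.
Combined value = 0 XOR 8 XOR 0 XOR 1 = 9.

9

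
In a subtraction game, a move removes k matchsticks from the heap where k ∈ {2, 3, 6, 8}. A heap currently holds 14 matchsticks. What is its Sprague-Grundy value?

0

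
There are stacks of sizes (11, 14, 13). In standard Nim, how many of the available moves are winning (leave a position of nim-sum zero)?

3

Nim-sum: 11 XOR 14 XOR 13 = 8.
The overall nim-sum is X = 8. A stack of size p has a winning move iff p XOR X < p (reduce it to p XOR X).
  11: 11 XOR 8 = 3 < 11 — winning move (to 3).
  14: 14 XOR 8 = 6 < 14 — winning move (to 6).
  13: 13 XOR 8 = 5 < 13 — winning move (to 5).
That gives 3 winning moves.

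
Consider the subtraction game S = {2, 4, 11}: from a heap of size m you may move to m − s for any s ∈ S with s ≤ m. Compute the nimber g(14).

Compute g(0), g(1), … for moves {2, 4, 11}:
k:     0  1  2  3  4  5  6  7  8  9 10 11 12 13 14
g(k):  0  0  1  1  2  2  0  0  1  1  2  2  3  0  0
So g(14) = 0.

0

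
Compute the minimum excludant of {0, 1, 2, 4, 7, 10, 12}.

3

The values 0, 1, 2 are all present; 3 is the first non-negative integer missing from the set.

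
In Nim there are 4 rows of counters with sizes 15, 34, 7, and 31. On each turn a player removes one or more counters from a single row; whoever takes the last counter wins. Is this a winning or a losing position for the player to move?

Winning position

Nim-sum: 15 XOR 34 XOR 7 XOR 31 = 53.
The nim-sum is 53 ≠ 0, so this is an N-position: the player to move can win.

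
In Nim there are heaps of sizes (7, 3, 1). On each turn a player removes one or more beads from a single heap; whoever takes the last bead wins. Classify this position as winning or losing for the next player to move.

Compute the nim-sum pairwise:
7 XOR 3 = 4
4 XOR 1 = 5
The nim-sum is 5 ≠ 0, so this is an N-position: the player to move can win.

Winning position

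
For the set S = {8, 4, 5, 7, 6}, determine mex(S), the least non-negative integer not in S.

0 is not in the set, so the mex is 0.

0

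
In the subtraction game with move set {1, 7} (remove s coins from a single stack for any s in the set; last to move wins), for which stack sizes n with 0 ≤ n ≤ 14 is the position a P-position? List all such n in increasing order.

Grundy values for subtraction set {1, 7}:
k:     0  1  2  3  4  5  6  7  8  9 10 11 12 13 14
g(k):  0  1  0  1  0  1  0  1  0  1  0  1  0  1  0
The P-positions (g = 0) in 0..14 are 0, 2, 4, 6, 8, 10, 12, 14.

0, 2, 4, 6, 8, 10, 12, 14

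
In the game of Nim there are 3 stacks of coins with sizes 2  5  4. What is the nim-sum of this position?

3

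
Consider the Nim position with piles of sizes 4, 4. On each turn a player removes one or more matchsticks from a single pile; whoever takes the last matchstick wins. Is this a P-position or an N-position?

P-position

Nim-sum: 4 XOR 4 = 0.
The nim-sum is 0, so this is a P-position: the player to move is in a losing position under optimal play.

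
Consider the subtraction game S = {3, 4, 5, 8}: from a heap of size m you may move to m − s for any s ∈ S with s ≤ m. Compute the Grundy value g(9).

3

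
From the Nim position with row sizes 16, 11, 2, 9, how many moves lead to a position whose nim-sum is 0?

1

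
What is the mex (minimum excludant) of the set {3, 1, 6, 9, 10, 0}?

2

The values 0, 1 are all present; 2 is the first non-negative integer missing from the set.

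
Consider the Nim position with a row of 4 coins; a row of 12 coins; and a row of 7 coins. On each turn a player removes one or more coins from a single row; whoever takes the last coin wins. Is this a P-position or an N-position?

Write each in binary and XOR column by column:
  0100  (4)
  1100  (12)
  0111  (7)
  ----
  1111  (15)
The nim-sum is 15 ≠ 0, so this is an N-position: the player to move can win.

N-position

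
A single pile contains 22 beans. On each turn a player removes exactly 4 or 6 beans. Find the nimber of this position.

0

Build the Grundy sequence with g(k) = mex{g(k−s) : s ∈ {4, 6}, s ≤ k}:
k:     0  1  2  3  4  5  6  7  8  9 10 11 12 13 14 15 16 17 18 19 20 21 22
g(k):  0  0  0  0  1  1  1  1  2  2  0  0  0  0  1  1  1  1  2  2  0  0  0
So g(22) = 0.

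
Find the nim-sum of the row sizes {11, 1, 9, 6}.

5

Compute the nim-sum pairwise:
11 ⊕ 1 = 10
10 ⊕ 9 = 3
3 ⊕ 6 = 5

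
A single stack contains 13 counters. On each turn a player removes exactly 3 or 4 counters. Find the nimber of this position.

Grundy values for subtraction set {3, 4}:
k:     0  1  2  3  4  5  6  7  8  9 10 11 12 13
g(k):  0  0  0  1  1  1  2  0  0  0  1  1  1  2
So g(13) = 2.

2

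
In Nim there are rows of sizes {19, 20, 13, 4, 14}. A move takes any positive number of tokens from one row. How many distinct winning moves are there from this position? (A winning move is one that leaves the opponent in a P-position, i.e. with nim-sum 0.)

0

Nim-sum: 19 ⊕ 20 ⊕ 13 ⊕ 4 ⊕ 14 = 0.
The nim-sum is already 0, so every move leaves a nonzero nim-sum — there are no winning moves.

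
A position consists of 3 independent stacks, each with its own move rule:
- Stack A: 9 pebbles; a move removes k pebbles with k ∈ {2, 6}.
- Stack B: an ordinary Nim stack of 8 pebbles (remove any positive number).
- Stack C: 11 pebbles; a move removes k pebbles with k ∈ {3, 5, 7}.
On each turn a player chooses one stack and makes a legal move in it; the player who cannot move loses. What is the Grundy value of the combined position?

Build the Grundy sequence for stack A with g(k) = mex{g(k−s) : s ∈ {2, 6}, s ≤ k}:
k:     0  1  2  3  4  5  6  7  8  9
g(k):  0  0  1  1  0  0  1  1  0  0
So g(9) = 0.
Stack B is a plain Nim stack of size 8, so its Grundy value is 8.
Grundy values for stack C (subtraction set {3, 5, 7}):
g(0) = mex{} = 0
g(1) = mex{} = 0
g(2) = mex{} = 0
g(3) = mex{0} = 1
g(4) = mex{0} = 1
g(5) = mex{0} = 1
g(6) = mex{0,1} = 2
g(7) = mex{0,1} = 2
g(8) = mex{0,1} = 2
g(9) = mex{0,1,2} = 3
g(10) = mex{1,2} = 0
g(11) = mex{1,2} = 0
So g(11) = 0.
By the Sprague-Grundy theorem, the Grundy value of a sum of independent games is the XOR of the component values.
Combined value = 0 ⊕ 8 ⊕ 0 = 8.

8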